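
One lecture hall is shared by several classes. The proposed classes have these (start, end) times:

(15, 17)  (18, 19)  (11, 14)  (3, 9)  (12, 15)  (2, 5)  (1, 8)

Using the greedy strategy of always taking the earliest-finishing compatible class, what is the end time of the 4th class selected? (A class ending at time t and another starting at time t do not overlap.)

19

Greedy by earliest finish: after sorting by end time, pick each interval compatible with the last pick.
By end time: (2,5), (1,8), (3,9), (11,14), (12,15), (15,17), (18,19).
Pick (2,5); next start ≥ 5 → (11,14); next start ≥ 14 → (15,17); next start ≥ 17 → (18,19).
Selected: (2,5) (11,14) (15,17) (18,19)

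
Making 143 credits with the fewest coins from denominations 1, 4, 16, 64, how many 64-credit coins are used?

2

Greedy: take as many of the largest coin as possible, then repeat with the remainder.
143 = 2×64 + 3×4 + 3×1
Count of 64: 2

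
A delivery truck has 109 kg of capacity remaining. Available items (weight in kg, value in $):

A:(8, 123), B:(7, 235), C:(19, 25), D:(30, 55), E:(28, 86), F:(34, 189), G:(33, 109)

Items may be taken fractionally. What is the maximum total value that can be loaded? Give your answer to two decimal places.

738.93

Order: B (235/7=33.57) > A (123/8=15.38) > F (189/34=5.56) > G (109/33=3.30) > E (86/28=3.07) > D (55/30=1.83) > C (25/19=1.32)
Fill: take B (7 @ 235) → take A (8 @ 123) → take F (34 @ 189) → take G (33 @ 109) → take 27/28 of E → 82.93; 109/109 used.
Total value = 738.93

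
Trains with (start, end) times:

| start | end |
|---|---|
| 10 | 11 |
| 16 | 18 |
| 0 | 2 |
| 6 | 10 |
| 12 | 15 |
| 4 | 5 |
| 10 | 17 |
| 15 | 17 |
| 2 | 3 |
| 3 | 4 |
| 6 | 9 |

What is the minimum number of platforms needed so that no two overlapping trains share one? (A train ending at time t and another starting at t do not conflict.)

3

starts: [0, 2, 3, 4, 6, 6, 10, 10, 12, 15, 16]
ends:   [2, 3, 4, 5, 9, 10, 11, 15, 17, 17, 18]
s0→1 e2→0 s2→1 e3→0 s3→1 e4→0 s4→1 e5→0 s6→1 s6→2 e9→1 e10→0 s10→1 s10→2 e11→1 s12→2 e15→1 s15→2 s16→3  — peak 3.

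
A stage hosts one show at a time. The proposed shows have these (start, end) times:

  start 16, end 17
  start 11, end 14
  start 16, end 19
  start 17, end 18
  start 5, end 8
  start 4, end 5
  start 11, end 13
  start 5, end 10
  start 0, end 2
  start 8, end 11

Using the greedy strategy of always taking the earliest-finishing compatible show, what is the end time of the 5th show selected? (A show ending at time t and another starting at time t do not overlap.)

13

Sort by end time and greedily take each interval whose start is ≥ the last chosen end.
Sorted by end: (0,2)  (4,5)  (5,8)  (5,10)  (8,11)  (11,13)  (11,14)  (16,17)  (17,18)  (16,19)
take (0,2); take (4,5); take (5,8); skip (5,10); take (8,11); take (11,13); take (16,17); take (17,18).
Selected: (0,2) (4,5) (5,8) (8,11) (11,13) (16,17) (17,18)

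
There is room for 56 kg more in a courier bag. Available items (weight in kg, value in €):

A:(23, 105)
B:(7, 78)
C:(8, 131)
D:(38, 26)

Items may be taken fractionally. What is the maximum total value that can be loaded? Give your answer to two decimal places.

Sort by value per unit weight and fill in that order.
Order: C (131/8=16.38) > B (78/7=11.14) > A (105/23=4.57) > D (26/38=0.68)
Fill: take C (8 @ 131) → take B (7 @ 78) → take A (23 @ 105) → take 18/38 of D → 12.32; 56/56 used.
Total value = 326.32

326.32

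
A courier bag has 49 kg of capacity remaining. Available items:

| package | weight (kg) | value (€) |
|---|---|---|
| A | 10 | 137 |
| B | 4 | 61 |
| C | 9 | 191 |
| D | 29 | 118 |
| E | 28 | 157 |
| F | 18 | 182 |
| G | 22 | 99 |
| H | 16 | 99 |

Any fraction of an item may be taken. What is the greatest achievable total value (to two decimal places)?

620.50

Sort by value per unit weight and fill in that order.
Order: C (191/9=21.22) > B (61/4=15.25) > A (137/10=13.70) > F (182/18=10.11) > H (99/16=6.19) > E (157/28=5.61) > G (99/22=4.50) > D (118/29=4.07)
Fill: take C (9 @ 191) → take B (4 @ 61) → take A (10 @ 137) → take F (18 @ 182) → take 8/16 of H → 49.50; 49/49 used.
Total value = 620.50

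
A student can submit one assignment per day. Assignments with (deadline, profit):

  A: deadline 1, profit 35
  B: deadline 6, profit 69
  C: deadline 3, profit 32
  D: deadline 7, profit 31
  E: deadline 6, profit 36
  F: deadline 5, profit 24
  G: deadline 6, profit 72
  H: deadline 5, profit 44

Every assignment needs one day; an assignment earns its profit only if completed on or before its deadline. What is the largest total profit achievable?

319

By profit: G(d6,72), B(d6,69), H(d5,44), E(d6,36), A(d1,35), C(d3,32), D(d7,31), F(d5,24)
G→slot 6; B→slot 5; H→slot 4; E→slot 3; A→slot 1; C→slot 2; D→slot 7; F skipped.
Profit = 35 + 32 + 36 + 44 + 69 + 72 + 31 = 319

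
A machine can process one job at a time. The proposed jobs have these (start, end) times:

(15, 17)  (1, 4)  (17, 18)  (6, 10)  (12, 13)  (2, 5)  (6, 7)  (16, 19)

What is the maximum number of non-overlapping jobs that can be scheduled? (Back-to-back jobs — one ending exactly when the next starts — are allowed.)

By end time: (1,4), (2,5), (6,7), (6,10), (12,13), (15,17), (17,18), (16,19).
Pick (1,4); next start ≥ 4 → (6,7); next start ≥ 7 → (12,13); next start ≥ 13 → (15,17); next start ≥ 17 → (17,18).
Selected 5 jobs.

5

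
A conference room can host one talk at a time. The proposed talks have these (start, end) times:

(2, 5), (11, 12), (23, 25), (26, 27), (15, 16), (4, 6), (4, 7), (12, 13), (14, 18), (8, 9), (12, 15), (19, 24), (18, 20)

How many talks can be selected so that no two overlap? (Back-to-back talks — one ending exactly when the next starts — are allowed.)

8

Order by finish time; keep every interval that doesn't clash with the previous kept one.
By end time: (2,5), (4,6), (4,7), (8,9), (11,12), (12,13), (12,15), (15,16), (14,18), (18,20), (19,24), (23,25), (26,27).
Pick (2,5); next start ≥ 5 → (8,9); next start ≥ 9 → (11,12); next start ≥ 12 → (12,13); next start ≥ 13 → (15,16); next start ≥ 16 → (18,20); next start ≥ 20 → (23,25); next start ≥ 25 → (26,27).
Selected 8 talks.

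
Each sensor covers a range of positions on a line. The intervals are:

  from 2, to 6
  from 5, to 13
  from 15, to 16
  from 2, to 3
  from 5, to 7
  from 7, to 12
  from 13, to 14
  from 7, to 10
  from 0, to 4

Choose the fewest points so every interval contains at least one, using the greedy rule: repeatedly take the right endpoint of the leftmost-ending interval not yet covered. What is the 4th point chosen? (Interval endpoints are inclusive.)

16

By right end: [2,3]  [0,4]  [2,6]  [5,7]  [7,10]  [7,12]  [5,13]  [13,14]  [15,16]
[2,3] uncovered → point at 3; [5,7] uncovered → point at 7; [13,14] uncovered → point at 14; [15,16] uncovered → point at 16.
Points: 3, 7, 14, 16 (4 total).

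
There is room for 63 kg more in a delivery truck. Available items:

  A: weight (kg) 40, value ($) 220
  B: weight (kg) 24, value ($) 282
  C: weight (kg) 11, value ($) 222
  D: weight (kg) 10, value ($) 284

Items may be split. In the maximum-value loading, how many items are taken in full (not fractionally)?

3

Greedy by value/weight ratio, highest first.
Order: D (284/10=28.40) > C (222/11=20.18) > B (282/24=11.75) > A (220/40=5.50)
Fill: take D (10 @ 284) → take C (11 @ 222) → take B (24 @ 282) → take 18/40 of A → 99.00; 63/63 used.
3 item(s) taken whole; one partial (take 18/40 of A).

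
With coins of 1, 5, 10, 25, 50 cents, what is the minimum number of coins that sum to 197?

8

197 − 3×50→47 − 1×25→22 − 2×10→2 − 2×1→0
Total coins = 3 + 1 + 2 + 2 = 8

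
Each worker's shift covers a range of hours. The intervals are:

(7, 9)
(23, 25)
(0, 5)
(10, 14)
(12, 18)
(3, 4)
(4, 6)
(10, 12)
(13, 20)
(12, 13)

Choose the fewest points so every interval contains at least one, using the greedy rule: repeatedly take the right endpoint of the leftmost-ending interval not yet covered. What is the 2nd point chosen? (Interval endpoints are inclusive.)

9

Sort by right endpoint; whenever an interval is uncovered, place a point at its right end.
By right end: [3,4]  [0,5]  [4,6]  [7,9]  [10,12]  [12,13]  [10,14]  [12,18]  [13,20]  [23,25]
[3,4] uncovered → point at 4; [7,9] uncovered → point at 9; [10,12] uncovered → point at 12; [13,20] uncovered → point at 20; [23,25] uncovered → point at 25.
Points: 4, 9, 12, 20, 25 (5 total).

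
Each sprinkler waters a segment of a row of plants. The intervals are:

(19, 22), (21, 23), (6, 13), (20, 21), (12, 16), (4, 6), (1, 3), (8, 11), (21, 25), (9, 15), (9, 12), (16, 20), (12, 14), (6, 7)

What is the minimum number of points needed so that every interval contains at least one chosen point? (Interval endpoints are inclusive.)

6

Process intervals by earliest right end; each time one isn't hit yet, stab at its right endpoint.
By right end: [1,3]  [4,6]  [6,7]  [8,11]  [9,12]  [6,13]  [12,14]  [9,15]  [12,16]  [16,20]  [20,21]  [19,22]  [21,23]  [21,25]
[1,3] uncovered → point at 3; [4,6] uncovered → point at 6; [8,11] uncovered → point at 11; [12,14] uncovered → point at 14; [16,20] uncovered → point at 20; [21,23] uncovered → point at 23.
Points: 3, 6, 11, 14, 20, 23 (6 total).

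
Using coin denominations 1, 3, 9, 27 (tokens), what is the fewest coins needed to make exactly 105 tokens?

7

105 = 3×27 + 2×9 + 2×3
Total coins = 3 + 2 + 2 = 7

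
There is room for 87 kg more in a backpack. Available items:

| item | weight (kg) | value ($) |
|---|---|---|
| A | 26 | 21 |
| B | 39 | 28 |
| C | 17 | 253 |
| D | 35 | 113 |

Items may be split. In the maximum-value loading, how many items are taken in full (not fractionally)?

Greedy by value/weight ratio, highest first.
Order: C (253/17=14.88) > D (113/35=3.23) > A (21/26=0.81) > B (28/39=0.72)
Fill: take C (17 @ 253) → take D (35 @ 113) → take A (26 @ 21) → take 9/39 of B → 6.46; 87/87 used.
3 item(s) taken whole; one partial (take 9/39 of B).

3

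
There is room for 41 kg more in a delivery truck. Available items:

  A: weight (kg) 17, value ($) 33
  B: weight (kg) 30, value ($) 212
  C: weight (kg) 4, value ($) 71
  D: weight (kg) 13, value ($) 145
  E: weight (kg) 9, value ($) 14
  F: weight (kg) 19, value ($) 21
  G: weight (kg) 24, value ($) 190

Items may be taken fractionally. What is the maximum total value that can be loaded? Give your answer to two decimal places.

406.00

Ratios (sorted): C 17.75, D 11.15, G 7.92, B 7.07, A 1.94, E 1.56, F 1.11
take C (4 @ 71); take D (13 @ 145); take G (24 @ 190). Capacity used 41/41.
Total value = 406.00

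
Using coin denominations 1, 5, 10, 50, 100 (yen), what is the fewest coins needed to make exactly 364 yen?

9

364 − 3×100→64 − 1×50→14 − 1×10→4 − 4×1→0
Total coins = 3 + 1 + 1 + 4 = 9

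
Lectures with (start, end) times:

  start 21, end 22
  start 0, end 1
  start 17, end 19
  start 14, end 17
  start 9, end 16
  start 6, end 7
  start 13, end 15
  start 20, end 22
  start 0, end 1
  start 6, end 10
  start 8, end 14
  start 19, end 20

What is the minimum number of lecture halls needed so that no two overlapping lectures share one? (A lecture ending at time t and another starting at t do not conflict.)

Count concurrent intervals with a sweep; the peak is the room count.
starts: [0, 0, 6, 6, 8, 9, 13, 14, 17, 19, 20, 21]
ends:   [1, 1, 7, 10, 14, 15, 16, 17, 19, 20, 22, 22]
s0→1 s0→2 e1→1 e1→0 s6→1 s6→2 e7→1 s8→2 s9→3  — peak 3.

3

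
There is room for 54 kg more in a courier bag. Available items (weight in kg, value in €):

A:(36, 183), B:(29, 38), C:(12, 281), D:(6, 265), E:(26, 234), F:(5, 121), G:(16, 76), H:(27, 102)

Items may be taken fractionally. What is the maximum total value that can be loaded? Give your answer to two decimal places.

926.42

Greedy by value/weight ratio, highest first.
Ratios (sorted): D 44.17, F 24.20, C 23.42, E 9.00, A 5.08, G 4.75, H 3.78, B 1.31
take D (6 @ 265); take F (5 @ 121); take C (12 @ 281); take E (26 @ 234); take 5/36 of A → 25.42. Capacity used 54/54.
Total value = 926.42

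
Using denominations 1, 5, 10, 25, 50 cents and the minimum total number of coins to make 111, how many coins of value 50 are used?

Use the largest denomination that fits, subtract, and repeat.
111 = 2×50 + 1×10 + 1×1
Count of 50: 2

2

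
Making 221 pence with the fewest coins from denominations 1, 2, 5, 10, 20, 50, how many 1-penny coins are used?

1

Use the largest denomination that fits, subtract, and repeat.
221 − 4×50→21 − 1×20→1 − 1×1→0
Count of 1: 1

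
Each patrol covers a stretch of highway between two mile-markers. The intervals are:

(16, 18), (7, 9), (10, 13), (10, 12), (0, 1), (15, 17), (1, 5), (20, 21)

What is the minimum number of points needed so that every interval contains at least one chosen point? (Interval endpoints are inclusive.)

5

Process intervals by earliest right end; each time one isn't hit yet, stab at its right endpoint.
By right end: [0,1]  [1,5]  [7,9]  [10,12]  [10,13]  [15,17]  [16,18]  [20,21]
[0,1] uncovered → point at 1; [7,9] uncovered → point at 9; [10,12] uncovered → point at 12; [15,17] uncovered → point at 17; [20,21] uncovered → point at 21.
Points: 1, 9, 12, 17, 21 (5 total).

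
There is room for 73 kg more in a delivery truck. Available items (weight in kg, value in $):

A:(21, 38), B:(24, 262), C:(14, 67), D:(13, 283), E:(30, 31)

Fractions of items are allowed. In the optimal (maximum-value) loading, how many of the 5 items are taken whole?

4

Order: D (283/13=21.77) > B (262/24=10.92) > C (67/14=4.79) > A (38/21=1.81) > E (31/30=1.03)
Fill: take D (13 @ 283) → take B (24 @ 262) → take C (14 @ 67) → take A (21 @ 38) → take 1/30 of E → 1.03; 73/73 used.
4 item(s) taken whole; one partial (take 1/30 of E).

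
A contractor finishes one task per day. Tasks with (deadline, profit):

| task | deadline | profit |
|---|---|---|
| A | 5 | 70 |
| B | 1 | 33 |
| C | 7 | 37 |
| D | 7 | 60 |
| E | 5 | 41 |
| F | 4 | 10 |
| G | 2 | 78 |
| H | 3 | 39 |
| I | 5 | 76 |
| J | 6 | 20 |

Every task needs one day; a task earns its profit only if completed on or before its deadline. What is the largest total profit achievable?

Take jobs in profit order; each goes to the latest open slot no later than its deadline.
By profit: G(d2,78), I(d5,76), A(d5,70), D(d7,60), E(d5,41), H(d3,39), C(d7,37), B(d1,33), J(d6,20), F(d4,10)
G→slot 2; I→slot 5; A→slot 4; D→slot 7; E→slot 3; H→slot 1; C→slot 6; B skipped; J skipped; F skipped.
Profit = 39 + 78 + 41 + 70 + 76 + 37 + 60 = 401

401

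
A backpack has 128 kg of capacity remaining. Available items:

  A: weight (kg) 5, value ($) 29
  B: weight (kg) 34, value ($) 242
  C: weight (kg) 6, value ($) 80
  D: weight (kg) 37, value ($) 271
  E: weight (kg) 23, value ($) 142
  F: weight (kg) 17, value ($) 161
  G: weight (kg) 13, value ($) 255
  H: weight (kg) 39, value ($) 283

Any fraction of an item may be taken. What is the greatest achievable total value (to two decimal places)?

1163.88

Greedy by value/weight ratio, highest first.
Ratios (sorted): G 19.62, C 13.33, F 9.47, D 7.32, H 7.26, B 7.12, E 6.17, A 5.80
take G (13 @ 255); take C (6 @ 80); take F (17 @ 161); take D (37 @ 271); take H (39 @ 283); take 16/34 of B → 113.88. Capacity used 128/128.
Total value = 1163.88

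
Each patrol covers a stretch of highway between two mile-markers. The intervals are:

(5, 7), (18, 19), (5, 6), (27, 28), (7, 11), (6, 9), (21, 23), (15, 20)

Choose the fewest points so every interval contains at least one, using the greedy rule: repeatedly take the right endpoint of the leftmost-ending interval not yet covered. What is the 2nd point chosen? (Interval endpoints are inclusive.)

11

Process intervals by earliest right end; each time one isn't hit yet, stab at its right endpoint.
By right end: [5,6]  [5,7]  [6,9]  [7,11]  [18,19]  [15,20]  [21,23]  [27,28]
[5,6] uncovered → point at 6; [7,11] uncovered → point at 11; [18,19] uncovered → point at 19; [21,23] uncovered → point at 23; [27,28] uncovered → point at 28.
Points: 6, 11, 19, 23, 28 (5 total).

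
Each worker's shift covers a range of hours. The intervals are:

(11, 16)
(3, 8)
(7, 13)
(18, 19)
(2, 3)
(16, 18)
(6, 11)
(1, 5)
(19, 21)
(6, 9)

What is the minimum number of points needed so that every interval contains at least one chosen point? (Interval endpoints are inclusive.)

4

Sorted: [2,3] [1,5] [3,8] [6,9] [6,11] [7,13] [11,16] [16,18] [18,19] [19,21]
{[2,3],[1,5],[3,8]} hit by 3; {[6,9],[6,11],[7,13]} hit by 9; {[11,16],[16,18]} hit by 16; {[18,19],[19,21]} hit by 19.
Points: 3, 9, 16, 19 (4 total).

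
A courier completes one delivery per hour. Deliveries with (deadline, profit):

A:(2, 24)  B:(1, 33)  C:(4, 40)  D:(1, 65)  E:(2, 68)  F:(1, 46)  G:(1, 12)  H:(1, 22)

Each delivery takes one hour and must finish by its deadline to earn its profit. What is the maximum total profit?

173

By profit: E(d2,68), D(d1,65), F(d1,46), C(d4,40), B(d1,33), A(d2,24), H(d1,22), G(d1,12)
E→slot 2; D→slot 1; F skipped; C→slot 4; B skipped; A skipped; H skipped; G skipped.
Profit = 65 + 68 + 40 = 173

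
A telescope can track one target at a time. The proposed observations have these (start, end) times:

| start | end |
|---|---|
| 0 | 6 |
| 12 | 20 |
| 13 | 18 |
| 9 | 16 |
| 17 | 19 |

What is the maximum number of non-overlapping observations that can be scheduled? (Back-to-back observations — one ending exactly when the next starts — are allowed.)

3

Greedy by earliest finish: after sorting by end time, pick each interval compatible with the last pick.
Sorted by end: (0,6)  (9,16)  (13,18)  (17,19)  (12,20)
take (0,6); take (9,16); take (17,19); skip (12,20).
Selected 3 observations.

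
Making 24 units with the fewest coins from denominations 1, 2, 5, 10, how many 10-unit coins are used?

2

24 = 2×10 + 2×2
Count of 10: 2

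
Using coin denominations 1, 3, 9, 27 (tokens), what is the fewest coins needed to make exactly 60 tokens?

4

60 − 2×27→6 − 2×3→0
Total coins = 2 + 2 = 4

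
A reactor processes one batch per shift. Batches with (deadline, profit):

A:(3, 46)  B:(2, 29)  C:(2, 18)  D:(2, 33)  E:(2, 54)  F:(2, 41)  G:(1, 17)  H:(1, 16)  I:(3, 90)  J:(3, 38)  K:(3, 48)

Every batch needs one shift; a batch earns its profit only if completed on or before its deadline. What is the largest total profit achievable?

Profit order: I=90 E=54 K=48 A=46 F=41 J=38 D=33 B=29 C=18 G=17 H=16
Assign: I→slot 3, E→slot 2, K→slot 1, A skipped, F skipped, J skipped, D skipped, B skipped, C skipped, G skipped, H skipped.
Slots: [1:K] [2:E] [3:I]
Profit = 48 + 54 + 90 = 192

192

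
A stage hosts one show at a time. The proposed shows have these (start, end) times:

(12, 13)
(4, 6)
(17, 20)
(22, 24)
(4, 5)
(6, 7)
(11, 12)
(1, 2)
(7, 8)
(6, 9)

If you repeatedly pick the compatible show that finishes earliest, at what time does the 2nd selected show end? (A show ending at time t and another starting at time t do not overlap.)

By end time: (1,2), (4,5), (4,6), (6,7), (7,8), (6,9), (11,12), (12,13), (17,20), (22,24).
Pick (1,2); next start ≥ 2 → (4,5); next start ≥ 5 → (6,7); next start ≥ 7 → (7,8); next start ≥ 8 → (11,12); next start ≥ 12 → (12,13); next start ≥ 13 → (17,20); next start ≥ 20 → (22,24).
Selected: (1,2) (4,5) (6,7) (7,8) (11,12) (12,13) (17,20) (22,24)

5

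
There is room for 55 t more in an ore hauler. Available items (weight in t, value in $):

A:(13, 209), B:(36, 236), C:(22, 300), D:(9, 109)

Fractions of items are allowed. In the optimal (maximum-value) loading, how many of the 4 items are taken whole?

Greedy by value/weight ratio, highest first.
Ratios (sorted): A 16.08, C 13.64, D 12.11, B 6.56
take A (13 @ 209); take C (22 @ 300); take D (9 @ 109); take 11/36 of B → 72.11. Capacity used 55/55.
3 item(s) taken whole; one partial (take 11/36 of B).

3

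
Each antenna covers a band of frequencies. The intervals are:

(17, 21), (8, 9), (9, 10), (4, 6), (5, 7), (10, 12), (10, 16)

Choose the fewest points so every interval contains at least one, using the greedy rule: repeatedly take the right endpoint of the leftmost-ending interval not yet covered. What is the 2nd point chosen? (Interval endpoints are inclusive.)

9

Sorted: [4,6] [5,7] [8,9] [9,10] [10,12] [10,16] [17,21]
{[4,6],[5,7]} hit by 6; {[8,9],[9,10]} hit by 9; {[10,12],[10,16]} hit by 12; {[17,21]} hit by 21.
Points: 6, 9, 12, 21 (4 total).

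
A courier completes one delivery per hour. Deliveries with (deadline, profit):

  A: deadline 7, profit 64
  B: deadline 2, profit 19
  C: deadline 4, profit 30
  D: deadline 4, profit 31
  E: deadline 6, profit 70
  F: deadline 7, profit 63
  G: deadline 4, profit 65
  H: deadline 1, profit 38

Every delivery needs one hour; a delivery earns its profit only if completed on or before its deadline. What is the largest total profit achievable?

Profit order: E=70 G=65 A=64 F=63 H=38 D=31 C=30 B=19
Assign: E→slot 6, G→slot 4, A→slot 7, F→slot 5, H→slot 1, D→slot 3, C→slot 2, B skipped.
Slots: [1:H] [2:C] [3:D] [4:G] [5:F] [6:E] [7:A]
Profit = 38 + 30 + 31 + 65 + 63 + 70 + 64 = 361

361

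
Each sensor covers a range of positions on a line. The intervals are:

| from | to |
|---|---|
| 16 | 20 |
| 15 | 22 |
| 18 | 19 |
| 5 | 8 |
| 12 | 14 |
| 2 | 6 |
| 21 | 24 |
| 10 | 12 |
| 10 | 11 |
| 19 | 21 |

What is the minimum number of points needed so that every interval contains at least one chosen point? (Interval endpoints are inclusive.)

Sort by right endpoint; whenever an interval is uncovered, place a point at its right end.
Sorted: [2,6] [5,8] [10,11] [10,12] [12,14] [18,19] [16,20] [19,21] [15,22] [21,24]
{[2,6],[5,8]} hit by 6; {[10,11],[10,12]} hit by 11; {[12,14]} hit by 14; {[18,19],[16,20],[19,21],[15,22]} hit by 19; {[21,24]} hit by 24.
Points: 6, 11, 14, 19, 24 (5 total).

5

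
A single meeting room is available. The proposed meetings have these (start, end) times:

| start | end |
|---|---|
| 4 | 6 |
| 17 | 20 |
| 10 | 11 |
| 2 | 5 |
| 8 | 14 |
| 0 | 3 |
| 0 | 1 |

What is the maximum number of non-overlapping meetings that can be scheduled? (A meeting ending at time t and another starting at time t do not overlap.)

4

Sort by end time and greedily take each interval whose start is ≥ the last chosen end.
By end time: (0,1), (0,3), (2,5), (4,6), (10,11), (8,14), (17,20).
Pick (0,1); next start ≥ 1 → (2,5); next start ≥ 5 → (10,11); next start ≥ 11 → (17,20).
Selected 4 meetings.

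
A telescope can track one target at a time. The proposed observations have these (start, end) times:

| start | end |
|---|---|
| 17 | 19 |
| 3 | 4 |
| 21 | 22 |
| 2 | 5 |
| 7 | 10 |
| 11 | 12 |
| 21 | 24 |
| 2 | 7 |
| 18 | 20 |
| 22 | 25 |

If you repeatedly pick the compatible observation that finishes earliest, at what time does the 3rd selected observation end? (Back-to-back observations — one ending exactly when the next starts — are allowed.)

12

Sorted by end: (3,4)  (2,5)  (2,7)  (7,10)  (11,12)  (17,19)  (18,20)  (21,22)  (21,24)  (22,25)
take (3,4); skip (2,5); take (7,10); take (11,12); take (17,19); take (21,22); take (22,25).
Selected: (3,4) (7,10) (11,12) (17,19) (21,22) (22,25)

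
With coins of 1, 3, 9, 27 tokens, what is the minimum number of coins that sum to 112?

6

Use the largest denomination that fits, subtract, and repeat.
112 − 4×27→4 − 1×3→1 − 1×1→0
Total coins = 4 + 1 + 1 = 6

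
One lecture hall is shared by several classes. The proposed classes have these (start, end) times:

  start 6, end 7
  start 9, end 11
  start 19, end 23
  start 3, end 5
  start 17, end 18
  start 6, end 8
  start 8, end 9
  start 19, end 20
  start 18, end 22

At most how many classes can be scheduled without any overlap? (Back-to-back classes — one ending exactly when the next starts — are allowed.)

By end time: (3,5), (6,7), (6,8), (8,9), (9,11), (17,18), (19,20), (18,22), (19,23).
Pick (3,5); next start ≥ 5 → (6,7); next start ≥ 7 → (8,9); next start ≥ 9 → (9,11); next start ≥ 11 → (17,18); next start ≥ 18 → (19,20).
Selected 6 classes.

6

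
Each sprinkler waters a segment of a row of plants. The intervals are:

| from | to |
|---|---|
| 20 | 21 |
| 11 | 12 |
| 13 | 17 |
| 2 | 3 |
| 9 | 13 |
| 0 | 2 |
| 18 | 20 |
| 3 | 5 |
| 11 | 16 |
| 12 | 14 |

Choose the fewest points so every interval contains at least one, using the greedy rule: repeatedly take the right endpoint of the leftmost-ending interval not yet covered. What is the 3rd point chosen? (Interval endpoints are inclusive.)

12

By right end: [0,2]  [2,3]  [3,5]  [11,12]  [9,13]  [12,14]  [11,16]  [13,17]  [18,20]  [20,21]
[0,2] uncovered → point at 2; [3,5] uncovered → point at 5; [11,12] uncovered → point at 12; [13,17] uncovered → point at 17; [18,20] uncovered → point at 20.
Points: 2, 5, 12, 17, 20 (5 total).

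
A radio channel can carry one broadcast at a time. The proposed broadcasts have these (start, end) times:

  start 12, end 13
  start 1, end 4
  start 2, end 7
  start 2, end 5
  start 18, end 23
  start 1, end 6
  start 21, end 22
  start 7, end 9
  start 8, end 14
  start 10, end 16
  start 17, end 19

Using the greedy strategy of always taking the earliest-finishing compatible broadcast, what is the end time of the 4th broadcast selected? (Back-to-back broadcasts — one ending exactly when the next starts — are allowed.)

Sorted by end: (1,4)  (2,5)  (1,6)  (2,7)  (7,9)  (12,13)  (8,14)  (10,16)  (17,19)  (21,22)  (18,23)
take (1,4); take (7,9); take (12,13); take (17,19); take (21,22).
Selected: (1,4) (7,9) (12,13) (17,19) (21,22)

19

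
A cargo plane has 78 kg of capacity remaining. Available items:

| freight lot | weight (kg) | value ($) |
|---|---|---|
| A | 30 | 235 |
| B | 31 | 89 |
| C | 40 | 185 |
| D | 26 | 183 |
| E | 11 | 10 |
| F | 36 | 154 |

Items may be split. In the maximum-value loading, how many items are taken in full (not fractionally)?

2

Greedy by value/weight ratio, highest first.
Ratios (sorted): A 7.83, D 7.04, C 4.62, F 4.28, B 2.87, E 0.91
take A (30 @ 235); take D (26 @ 183); take 22/40 of C → 101.75. Capacity used 78/78.
2 item(s) taken whole; one partial (take 22/40 of C).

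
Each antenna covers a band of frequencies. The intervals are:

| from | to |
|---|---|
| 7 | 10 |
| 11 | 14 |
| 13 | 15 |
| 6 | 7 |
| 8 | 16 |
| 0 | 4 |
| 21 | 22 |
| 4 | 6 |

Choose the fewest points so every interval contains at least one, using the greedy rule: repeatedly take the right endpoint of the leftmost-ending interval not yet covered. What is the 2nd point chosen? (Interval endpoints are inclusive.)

7

Sort by right endpoint; whenever an interval is uncovered, place a point at its right end.
Sorted: [0,4] [4,6] [6,7] [7,10] [11,14] [13,15] [8,16] [21,22]
{[0,4],[4,6]} hit by 4; {[6,7],[7,10]} hit by 7; {[11,14],[13,15],[8,16]} hit by 14; {[21,22]} hit by 22.
Points: 4, 7, 14, 22 (4 total).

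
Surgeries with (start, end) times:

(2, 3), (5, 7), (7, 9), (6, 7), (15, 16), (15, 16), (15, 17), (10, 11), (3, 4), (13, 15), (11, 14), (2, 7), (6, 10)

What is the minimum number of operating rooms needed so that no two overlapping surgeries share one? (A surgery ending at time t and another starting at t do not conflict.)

4

Events (time:±→running): 2:+→1 2:+→2 3:-→1 3:+→2 4:-→1 5:+→2 6:+→3 6:+→4 … peak 4.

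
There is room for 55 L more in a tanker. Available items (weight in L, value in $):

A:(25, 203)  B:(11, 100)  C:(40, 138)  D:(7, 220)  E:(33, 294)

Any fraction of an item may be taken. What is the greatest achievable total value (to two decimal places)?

Sort by value per unit weight and fill in that order.
Ratios (sorted): D 31.43, B 9.09, E 8.91, A 8.12, C 3.45
take D (7 @ 220); take B (11 @ 100); take E (33 @ 294); take 4/25 of A → 32.48. Capacity used 55/55.
Total value = 646.48

646.48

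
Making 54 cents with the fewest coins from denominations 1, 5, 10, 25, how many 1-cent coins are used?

4

Use the largest denomination that fits, subtract, and repeat.
54 = 2×25 + 4×1
Count of 1: 4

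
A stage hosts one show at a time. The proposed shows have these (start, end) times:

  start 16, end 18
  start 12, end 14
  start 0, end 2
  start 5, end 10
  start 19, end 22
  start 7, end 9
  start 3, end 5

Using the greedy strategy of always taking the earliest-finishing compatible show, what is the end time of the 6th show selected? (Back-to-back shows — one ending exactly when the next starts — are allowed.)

22

Greedy by earliest finish: after sorting by end time, pick each interval compatible with the last pick.
Sorted by end: (0,2)  (3,5)  (7,9)  (5,10)  (12,14)  (16,18)  (19,22)
take (0,2); take (3,5); take (7,9); take (12,14); take (16,18); take (19,22).
Selected: (0,2) (3,5) (7,9) (12,14) (16,18) (19,22)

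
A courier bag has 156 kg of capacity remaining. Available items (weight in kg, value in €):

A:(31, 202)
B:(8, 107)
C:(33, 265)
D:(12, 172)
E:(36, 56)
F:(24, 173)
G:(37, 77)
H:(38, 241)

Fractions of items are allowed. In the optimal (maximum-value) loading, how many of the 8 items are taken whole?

Greedy by value/weight ratio, highest first.
Order: D (172/12=14.33) > B (107/8=13.38) > C (265/33=8.03) > F (173/24=7.21) > A (202/31=6.52) > H (241/38=6.34) > G (77/37=2.08) > E (56/36=1.56)
Fill: take D (12 @ 172) → take B (8 @ 107) → take C (33 @ 265) → take F (24 @ 173) → take A (31 @ 202) → take H (38 @ 241) → take 10/37 of G → 20.81; 156/156 used.
6 item(s) taken whole; one partial (take 10/37 of G).

6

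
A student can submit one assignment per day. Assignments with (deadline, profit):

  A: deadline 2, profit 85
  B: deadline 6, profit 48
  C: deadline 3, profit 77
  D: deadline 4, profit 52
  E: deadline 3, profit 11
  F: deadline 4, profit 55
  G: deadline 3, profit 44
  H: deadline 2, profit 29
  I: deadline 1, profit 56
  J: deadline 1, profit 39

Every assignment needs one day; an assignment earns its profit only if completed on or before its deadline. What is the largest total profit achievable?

321

Sort by profit descending; place each in the latest free slot ≤ its deadline.
Profit order: A=85 C=77 I=56 F=55 D=52 B=48 G=44 J=39 H=29 E=11
Assign: A→slot 2, C→slot 3, I→slot 1, F→slot 4, D skipped, B→slot 6, G skipped, J skipped, H skipped, E skipped.
Slots: [1:I] [2:A] [3:C] [4:F] [6:B]
Profit = 56 + 85 + 77 + 55 + 48 = 321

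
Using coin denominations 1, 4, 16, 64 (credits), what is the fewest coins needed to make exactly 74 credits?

5

74 − 1×64→10 − 2×4→2 − 2×1→0
Total coins = 1 + 2 + 2 = 5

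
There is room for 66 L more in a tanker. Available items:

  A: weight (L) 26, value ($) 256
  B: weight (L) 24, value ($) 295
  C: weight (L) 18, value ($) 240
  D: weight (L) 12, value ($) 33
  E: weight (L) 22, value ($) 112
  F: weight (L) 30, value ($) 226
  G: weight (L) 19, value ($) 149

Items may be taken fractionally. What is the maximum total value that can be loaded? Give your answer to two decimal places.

Sort by value per unit weight and fill in that order.
Order: C (240/18=13.33) > B (295/24=12.29) > A (256/26=9.85) > G (149/19=7.84) > F (226/30=7.53) > E (112/22=5.09) > D (33/12=2.75)
Fill: take C (18 @ 240) → take B (24 @ 295) → take 24/26 of A → 236.31; 66/66 used.
Total value = 771.31

771.31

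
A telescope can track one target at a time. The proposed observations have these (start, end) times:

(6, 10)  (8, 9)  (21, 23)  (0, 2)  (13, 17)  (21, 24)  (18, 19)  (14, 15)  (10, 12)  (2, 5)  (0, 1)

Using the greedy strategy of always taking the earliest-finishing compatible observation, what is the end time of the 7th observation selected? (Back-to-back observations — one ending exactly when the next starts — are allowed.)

23

Sorted by end: (0,1)  (0,2)  (2,5)  (8,9)  (6,10)  (10,12)  (14,15)  (13,17)  (18,19)  (21,23)  (21,24)
take (0,1); take (2,5); take (8,9); take (10,12); take (14,15); take (18,19); take (21,23); skip (21,24).
Selected: (0,1) (2,5) (8,9) (10,12) (14,15) (18,19) (21,23)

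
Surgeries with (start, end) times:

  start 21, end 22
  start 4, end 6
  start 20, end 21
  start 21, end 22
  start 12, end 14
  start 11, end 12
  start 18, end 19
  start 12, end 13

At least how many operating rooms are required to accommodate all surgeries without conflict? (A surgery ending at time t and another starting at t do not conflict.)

Events (time:±→running): 4:+→1 6:-→0 11:+→1 12:-→0 12:+→1 12:+→2 … peak 2.

2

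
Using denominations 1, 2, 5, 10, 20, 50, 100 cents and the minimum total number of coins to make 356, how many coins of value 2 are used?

0

Greedy: take as many of the largest coin as possible, then repeat with the remainder.
356 = 3×100 + 1×50 + 1×5 + 1×1
Count of 2: 0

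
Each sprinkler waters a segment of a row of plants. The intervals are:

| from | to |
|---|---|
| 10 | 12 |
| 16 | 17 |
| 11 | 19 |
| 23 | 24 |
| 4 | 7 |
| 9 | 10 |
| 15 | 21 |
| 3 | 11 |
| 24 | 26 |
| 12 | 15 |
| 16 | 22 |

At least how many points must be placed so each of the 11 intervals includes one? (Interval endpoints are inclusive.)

Sorted: [4,7] [9,10] [3,11] [10,12] [12,15] [16,17] [11,19] [15,21] [16,22] [23,24] [24,26]
{[4,7]} hit by 7; {[9,10],[3,11],[10,12]} hit by 10; {[12,15]} hit by 15; {[16,17],[11,19],[15,21],[16,22]} hit by 17; {[23,24],[24,26]} hit by 24.
Points: 7, 10, 15, 17, 24 (5 total).

5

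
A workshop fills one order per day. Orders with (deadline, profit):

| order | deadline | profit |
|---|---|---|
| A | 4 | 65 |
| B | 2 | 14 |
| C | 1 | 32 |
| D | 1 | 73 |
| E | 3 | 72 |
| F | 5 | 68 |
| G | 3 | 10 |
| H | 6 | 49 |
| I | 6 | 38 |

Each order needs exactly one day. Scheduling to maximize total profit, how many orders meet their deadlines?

6

Take jobs in profit order; each goes to the latest open slot no later than its deadline.
Profit order: D=73 E=72 F=68 A=65 H=49 I=38 C=32 B=14 G=10
Assign: D→slot 1, E→slot 3, F→slot 5, A→slot 4, H→slot 6, I→slot 2, C skipped, B skipped, G skipped.
Slots: [1:D] [2:I] [3:E] [4:A] [5:F] [6:H]
6 of 9 scheduled.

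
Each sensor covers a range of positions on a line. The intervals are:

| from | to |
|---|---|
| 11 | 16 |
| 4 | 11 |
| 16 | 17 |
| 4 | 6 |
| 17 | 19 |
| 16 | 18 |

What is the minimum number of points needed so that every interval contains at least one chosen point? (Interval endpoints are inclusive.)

3

Process intervals by earliest right end; each time one isn't hit yet, stab at its right endpoint.
Sorted: [4,6] [4,11] [11,16] [16,17] [16,18] [17,19]
{[4,6],[4,11]} hit by 6; {[11,16],[16,17],[16,18]} hit by 16; {[17,19]} hit by 19.
Points: 6, 16, 19 (3 total).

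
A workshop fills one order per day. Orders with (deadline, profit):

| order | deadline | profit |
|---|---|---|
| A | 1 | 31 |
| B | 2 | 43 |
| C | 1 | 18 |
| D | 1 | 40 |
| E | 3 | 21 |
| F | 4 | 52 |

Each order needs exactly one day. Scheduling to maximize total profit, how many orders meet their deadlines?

Profit order: F=52 B=43 D=40 A=31 E=21 C=18
Assign: F→slot 4, B→slot 2, D→slot 1, A skipped, E→slot 3, C skipped.
Slots: [1:D] [2:B] [3:E] [4:F]
4 of 6 scheduled.

4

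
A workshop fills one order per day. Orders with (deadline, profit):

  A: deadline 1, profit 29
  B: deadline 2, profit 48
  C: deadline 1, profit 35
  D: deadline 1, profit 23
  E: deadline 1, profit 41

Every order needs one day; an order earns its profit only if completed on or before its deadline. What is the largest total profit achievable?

89

Take jobs in profit order; each goes to the latest open slot no later than its deadline.
Profit order: B=48 E=41 C=35 A=29 D=23
Assign: B→slot 2, E→slot 1, C skipped, A skipped, D skipped.
Slots: [1:E] [2:B]
Profit = 41 + 48 = 89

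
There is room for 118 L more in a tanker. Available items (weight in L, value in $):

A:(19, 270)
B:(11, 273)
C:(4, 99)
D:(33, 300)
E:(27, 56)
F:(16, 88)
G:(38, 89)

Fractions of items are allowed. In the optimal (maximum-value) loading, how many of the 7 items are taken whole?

Sort by value per unit weight and fill in that order.
Order: B (273/11=24.82) > C (99/4=24.75) > A (270/19=14.21) > D (300/33=9.09) > F (88/16=5.50) > G (89/38=2.34) > E (56/27=2.07)
Fill: take B (11 @ 273) → take C (4 @ 99) → take A (19 @ 270) → take D (33 @ 300) → take F (16 @ 88) → take 35/38 of G → 81.97; 118/118 used.
5 item(s) taken whole; one partial (take 35/38 of G).

5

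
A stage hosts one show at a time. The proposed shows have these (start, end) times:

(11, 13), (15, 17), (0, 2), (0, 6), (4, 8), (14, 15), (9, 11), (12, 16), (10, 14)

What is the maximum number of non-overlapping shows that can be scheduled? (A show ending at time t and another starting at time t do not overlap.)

Order by finish time; keep every interval that doesn't clash with the previous kept one.
Sorted by end: (0,2)  (0,6)  (4,8)  (9,11)  (11,13)  (10,14)  (14,15)  (12,16)  (15,17)
take (0,2); take (4,8); take (9,11); take (11,13); skip (10,14); take (14,15); take (15,17).
Selected 6 shows.

6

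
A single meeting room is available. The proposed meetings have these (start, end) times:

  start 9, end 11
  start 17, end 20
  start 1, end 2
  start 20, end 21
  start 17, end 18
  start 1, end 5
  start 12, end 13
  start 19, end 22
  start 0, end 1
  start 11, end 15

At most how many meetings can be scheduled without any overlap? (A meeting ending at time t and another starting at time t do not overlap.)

6

By end time: (0,1), (1,2), (1,5), (9,11), (12,13), (11,15), (17,18), (17,20), (20,21), (19,22).
Pick (0,1); next start ≥ 1 → (1,2); next start ≥ 2 → (9,11); next start ≥ 11 → (12,13); next start ≥ 13 → (17,18); next start ≥ 18 → (20,21).
Selected 6 meetings.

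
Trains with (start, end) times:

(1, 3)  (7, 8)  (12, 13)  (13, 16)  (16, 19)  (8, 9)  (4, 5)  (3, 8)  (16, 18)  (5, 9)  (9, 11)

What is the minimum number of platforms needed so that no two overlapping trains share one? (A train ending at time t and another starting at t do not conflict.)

3

starts: [1, 3, 4, 5, 7, 8, 9, 12, 13, 16, 16]
ends:   [3, 5, 8, 8, 9, 9, 11, 13, 16, 18, 19]
s1→1 e3→0 s3→1 s4→2 e5→1 s5→2 s7→3  — peak 3.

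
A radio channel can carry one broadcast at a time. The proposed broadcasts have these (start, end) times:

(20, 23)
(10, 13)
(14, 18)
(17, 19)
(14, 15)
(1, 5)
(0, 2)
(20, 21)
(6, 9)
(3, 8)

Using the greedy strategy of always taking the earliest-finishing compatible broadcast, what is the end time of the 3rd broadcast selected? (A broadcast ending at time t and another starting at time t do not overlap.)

13

Sorted by end: (0,2)  (1,5)  (3,8)  (6,9)  (10,13)  (14,15)  (14,18)  (17,19)  (20,21)  (20,23)
take (0,2); skip (1,5); take (3,8); take (10,13); take (14,15); take (17,19); take (20,21).
Selected: (0,2) (3,8) (10,13) (14,15) (17,19) (20,21)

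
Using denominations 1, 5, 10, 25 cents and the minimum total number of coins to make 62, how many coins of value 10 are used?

Greedy: take as many of the largest coin as possible, then repeat with the remainder.
62 − 2×25→12 − 1×10→2 − 2×1→0
Count of 10: 1

1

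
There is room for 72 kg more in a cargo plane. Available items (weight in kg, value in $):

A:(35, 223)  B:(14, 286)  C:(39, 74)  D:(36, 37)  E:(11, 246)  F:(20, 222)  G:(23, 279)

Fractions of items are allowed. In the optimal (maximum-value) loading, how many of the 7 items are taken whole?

Order: E (246/11=22.36) > B (286/14=20.43) > G (279/23=12.13) > F (222/20=11.10) > A (223/35=6.37) > C (74/39=1.90) > D (37/36=1.03)
Fill: take E (11 @ 246) → take B (14 @ 286) → take G (23 @ 279) → take F (20 @ 222) → take 4/35 of A → 25.49; 72/72 used.
4 item(s) taken whole; one partial (take 4/35 of A).

4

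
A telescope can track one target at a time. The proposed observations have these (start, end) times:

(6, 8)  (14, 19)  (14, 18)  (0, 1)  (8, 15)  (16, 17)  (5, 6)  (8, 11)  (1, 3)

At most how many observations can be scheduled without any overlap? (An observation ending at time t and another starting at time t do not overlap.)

Order by finish time; keep every interval that doesn't clash with the previous kept one.
Sorted by end: (0,1)  (1,3)  (5,6)  (6,8)  (8,11)  (8,15)  (16,17)  (14,18)  (14,19)
take (0,1); take (1,3); take (5,6); take (6,8); take (8,11); take (16,17).
Selected 6 observations.

6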